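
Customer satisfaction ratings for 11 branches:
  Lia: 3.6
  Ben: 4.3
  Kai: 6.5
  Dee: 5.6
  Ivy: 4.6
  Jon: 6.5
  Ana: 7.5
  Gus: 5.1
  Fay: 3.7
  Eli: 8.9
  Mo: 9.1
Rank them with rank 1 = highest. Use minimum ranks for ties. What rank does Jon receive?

Sorted (descending): 9.1, 8.9, 7.5, 6.5, 6.5, 5.6, 5.1, 4.6, 4.3, 3.7, 3.6
The 2 values of 6.5 occupy positions 4–5 → each gets rank 4.
Jon has value 6.5 → rank 4.

4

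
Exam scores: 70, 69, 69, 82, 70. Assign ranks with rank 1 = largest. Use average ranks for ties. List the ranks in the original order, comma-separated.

2.5, 4.5, 4.5, 1, 2.5

Sorted (descending): 82, 70, 70, 69, 69
The 2 values of 70 occupy positions 2–3 → average rank (2+3)/2 = 2.5.
The 2 values of 69 occupy positions 4–5 → average rank (4+5)/2 = 4.5.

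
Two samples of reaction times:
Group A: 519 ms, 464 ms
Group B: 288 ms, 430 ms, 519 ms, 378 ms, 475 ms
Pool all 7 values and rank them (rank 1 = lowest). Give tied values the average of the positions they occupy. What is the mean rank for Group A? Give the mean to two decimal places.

Sorted (ascending): 288, 378, 430, 464, 475, 519, 519
The 2 values of 519 occupy positions 6–7 → average rank (6+7)/2 = 6.5.
Group A values → pooled ranks: 519→6.5, 464→4
Mean rank = (6.5 + 4) / 2 = 5.25

5.25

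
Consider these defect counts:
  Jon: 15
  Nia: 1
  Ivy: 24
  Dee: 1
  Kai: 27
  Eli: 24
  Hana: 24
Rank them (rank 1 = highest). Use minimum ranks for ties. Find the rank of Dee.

6

Sorted (descending): 27, 24, 24, 24, 15, 1, 1
The 3 values of 24 occupy positions 2–4 → each gets rank 2.
The 2 values of 1 occupy positions 6–7 → each gets rank 6.
Dee has value 1 → rank 6.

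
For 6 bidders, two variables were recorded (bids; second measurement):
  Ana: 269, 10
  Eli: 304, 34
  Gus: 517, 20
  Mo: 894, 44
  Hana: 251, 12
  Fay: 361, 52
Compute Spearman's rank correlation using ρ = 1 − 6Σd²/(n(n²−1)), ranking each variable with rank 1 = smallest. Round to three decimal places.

0.657

Ranks of variable 1: 2, 3, 5, 6, 1, 4
Ranks of variable 2: 1, 4, 3, 5, 2, 6
d = r₁ − r₂: 1, -1, 2, 1, -1, -2
d²: 1, 1, 4, 1, 1, 4; Σd² = 12
ρ = 1 − 6·12/(6·35) = 1 − 72/210 = 0.657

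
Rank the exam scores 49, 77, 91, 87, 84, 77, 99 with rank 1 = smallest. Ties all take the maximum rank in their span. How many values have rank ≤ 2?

1

Sorted (ascending): 49, 77, 77, 84, 87, 91, 99
The 2 values of 77 occupy positions 2–3 → each gets rank 3.
Ranks ≤ 2: {1} → 1 value.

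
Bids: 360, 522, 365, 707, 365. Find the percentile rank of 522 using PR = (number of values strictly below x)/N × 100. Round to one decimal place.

N = 5.
Strictly below 522: 3. Equal to 522: 1.
PR = 3/5 × 100 = 60.0

60.0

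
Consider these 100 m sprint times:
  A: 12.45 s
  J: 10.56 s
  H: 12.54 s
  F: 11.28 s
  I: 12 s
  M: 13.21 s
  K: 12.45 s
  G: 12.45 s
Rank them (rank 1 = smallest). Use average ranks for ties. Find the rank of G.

5

Sorted (ascending): 10.56, 11.28, 12, 12.45, 12.45, 12.45, 12.54, 13.21
The 3 values of 12.45 occupy positions 4–6 → average rank 5.
G has value 12.45 s → rank 5.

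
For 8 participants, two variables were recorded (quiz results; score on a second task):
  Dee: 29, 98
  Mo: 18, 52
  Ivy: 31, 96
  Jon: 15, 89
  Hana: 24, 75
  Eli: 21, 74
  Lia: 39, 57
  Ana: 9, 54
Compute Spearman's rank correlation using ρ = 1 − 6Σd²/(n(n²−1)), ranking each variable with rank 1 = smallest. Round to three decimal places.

Ranks of variable 1: 6, 3, 7, 2, 5, 4, 8, 1
Ranks of variable 2: 8, 1, 7, 6, 5, 4, 3, 2
d = r₁ − r₂: -2, 2, 0, -4, 0, 0, 5, -1
d²: 4, 4, 0, 16, 0, 0, 25, 1; Σd² = 50
ρ = 1 − 6·50/(8·63) = 1 − 300/504 = 0.405

0.405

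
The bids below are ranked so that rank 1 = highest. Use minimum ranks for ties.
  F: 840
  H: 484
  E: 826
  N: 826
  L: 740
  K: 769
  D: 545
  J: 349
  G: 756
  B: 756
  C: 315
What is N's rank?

2

Sorted (descending): 840, 826, 826, 769, 756, 756, 740, 545, 484, 349, 315
The 2 values of 826 occupy positions 2–3 → each gets rank 2.
The 2 values of 756 occupy positions 5–6 → each gets rank 5.
N has value 826 → rank 2.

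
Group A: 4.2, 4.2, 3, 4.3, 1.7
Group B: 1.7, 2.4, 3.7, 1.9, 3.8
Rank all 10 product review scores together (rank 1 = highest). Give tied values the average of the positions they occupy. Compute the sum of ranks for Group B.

33.5

Sorted (descending): 4.3, 4.2, 4.2, 3.8, 3.7, 3, 2.4, 1.9, 1.7, 1.7
The 2 values of 4.2 occupy positions 2–3 → average rank (2+3)/2 = 2.5.
The 2 values of 1.7 occupy positions 9–10 → average rank (9+10)/2 = 9.5.
Group B values → pooled ranks: 1.7→9.5, 2.4→7, 3.7→5, 1.9→8, 3.8→4
Rank sum = 9.5 + 7 + 5 + 8 + 4 = 33.5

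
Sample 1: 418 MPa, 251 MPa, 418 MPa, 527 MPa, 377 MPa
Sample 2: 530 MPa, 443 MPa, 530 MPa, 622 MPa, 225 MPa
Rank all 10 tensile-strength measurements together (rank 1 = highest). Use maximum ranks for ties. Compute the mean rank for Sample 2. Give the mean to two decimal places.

Sorted (descending): 622, 530, 530, 527, 443, 418, 418, 377, 251, 225
The 2 values of 530 occupy positions 2–3 → each gets rank 3.
The 2 values of 418 occupy positions 6–7 → each gets rank 7.
Sample 2 values → pooled ranks: 530→3, 443→5, 530→3, 622→1, 225→10
Mean rank = (3 + 5 + 3 + 1 + 10) / 5 = 4.40

4.40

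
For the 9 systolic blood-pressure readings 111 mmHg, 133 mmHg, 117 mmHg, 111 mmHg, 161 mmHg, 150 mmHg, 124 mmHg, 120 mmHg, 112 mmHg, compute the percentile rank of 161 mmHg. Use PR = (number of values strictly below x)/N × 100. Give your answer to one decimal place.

88.9

N = 9.
Strictly below 161: 8. Equal to 161: 1.
PR = 8/9 × 100 = 88.9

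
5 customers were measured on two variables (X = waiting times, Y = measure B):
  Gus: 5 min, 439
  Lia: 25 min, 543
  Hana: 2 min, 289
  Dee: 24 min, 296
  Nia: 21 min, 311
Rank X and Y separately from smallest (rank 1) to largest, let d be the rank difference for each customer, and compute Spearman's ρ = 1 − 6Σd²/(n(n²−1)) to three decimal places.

Ranks of variable 1: 2, 5, 1, 4, 3
Ranks of variable 2: 4, 5, 1, 2, 3
d = r₁ − r₂: -2, 0, 0, 2, 0
d²: 4, 0, 0, 4, 0; Σd² = 8
ρ = 1 − 6·8/(5·24) = 1 − 48/120 = 0.600

0.600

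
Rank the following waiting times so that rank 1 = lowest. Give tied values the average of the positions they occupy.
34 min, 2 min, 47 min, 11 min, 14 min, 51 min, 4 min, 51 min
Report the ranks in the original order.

5, 1, 6, 3, 4, 7.5, 2, 7.5

Sorted (ascending): 2, 4, 11, 14, 34, 47, 51, 51
The 2 values of 51 occupy positions 7–8 → average rank (7+8)/2 = 7.5.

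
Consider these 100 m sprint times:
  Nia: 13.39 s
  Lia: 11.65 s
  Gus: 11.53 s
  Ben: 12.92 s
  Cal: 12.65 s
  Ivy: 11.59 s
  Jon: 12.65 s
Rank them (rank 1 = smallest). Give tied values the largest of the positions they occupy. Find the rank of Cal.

Sorted (ascending): 11.53, 11.59, 11.65, 12.65, 12.65, 12.92, 13.39
The 2 values of 12.65 occupy positions 4–5 → each gets rank 5.
Cal has value 12.65 s → rank 5.

5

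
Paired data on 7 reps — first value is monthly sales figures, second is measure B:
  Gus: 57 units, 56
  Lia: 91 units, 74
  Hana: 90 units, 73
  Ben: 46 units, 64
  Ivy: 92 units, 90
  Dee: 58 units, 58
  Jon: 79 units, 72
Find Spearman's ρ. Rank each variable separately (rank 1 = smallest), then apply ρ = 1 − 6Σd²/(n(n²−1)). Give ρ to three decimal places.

0.893

Ranks of variable 1: 2, 6, 5, 1, 7, 3, 4
Ranks of variable 2: 1, 6, 5, 3, 7, 2, 4
d = r₁ − r₂: 1, 0, 0, -2, 0, 1, 0
d²: 1, 0, 0, 4, 0, 1, 0; Σd² = 6
ρ = 1 − 6·6/(7·48) = 1 − 36/336 = 0.893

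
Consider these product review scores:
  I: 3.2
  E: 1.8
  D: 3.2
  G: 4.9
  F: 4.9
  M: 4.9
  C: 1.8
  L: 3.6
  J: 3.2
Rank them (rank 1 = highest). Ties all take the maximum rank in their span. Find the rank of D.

Sorted (descending): 4.9, 4.9, 4.9, 3.6, 3.2, 3.2, 3.2, 1.8, 1.8
The 3 values of 4.9 occupy positions 1–3 → each gets rank 3.
The 3 values of 3.2 occupy positions 5–7 → each gets rank 7.
The 2 values of 1.8 occupy positions 8–9 → each gets rank 9.
D has value 3.2 → rank 7.

7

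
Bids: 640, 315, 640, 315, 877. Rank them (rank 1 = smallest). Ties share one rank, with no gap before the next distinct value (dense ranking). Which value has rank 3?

877

Sorted (ascending): 315, 315, 640, 640, 877
The 2 values of 315 share dense rank 1.
The 2 values of 640 share dense rank 2.
Remaining distinct values take the next consecutive integers.
Rank 3 → value 877.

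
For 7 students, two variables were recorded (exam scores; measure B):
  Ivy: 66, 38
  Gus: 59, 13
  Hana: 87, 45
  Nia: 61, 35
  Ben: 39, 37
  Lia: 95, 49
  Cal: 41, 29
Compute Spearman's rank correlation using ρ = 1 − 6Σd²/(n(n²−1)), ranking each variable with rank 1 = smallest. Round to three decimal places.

0.750

Ranks of variable 1: 5, 3, 6, 4, 1, 7, 2
Ranks of variable 2: 5, 1, 6, 3, 4, 7, 2
d = r₁ − r₂: 0, 2, 0, 1, -3, 0, 0
d²: 0, 4, 0, 1, 9, 0, 0; Σd² = 14
ρ = 1 − 6·14/(7·48) = 1 − 84/336 = 0.750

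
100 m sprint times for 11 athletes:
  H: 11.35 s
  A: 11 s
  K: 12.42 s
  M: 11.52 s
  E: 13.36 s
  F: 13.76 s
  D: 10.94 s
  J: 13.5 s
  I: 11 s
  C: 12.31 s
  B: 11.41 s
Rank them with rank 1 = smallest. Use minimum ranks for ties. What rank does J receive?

10

Sorted (ascending): 10.94, 11, 11, 11.35, 11.41, 11.52, 12.31, 12.42, 13.36, 13.5, 13.76
The 2 values of 11 occupy positions 2–3 → each gets rank 2.
J has value 13.5 s → rank 10.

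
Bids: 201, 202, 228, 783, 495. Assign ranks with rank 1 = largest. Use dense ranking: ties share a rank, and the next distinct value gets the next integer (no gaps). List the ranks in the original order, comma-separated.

Sorted (descending): 783, 495, 228, 202, 201
No ties — each value takes its position as its rank.

5, 4, 3, 1, 2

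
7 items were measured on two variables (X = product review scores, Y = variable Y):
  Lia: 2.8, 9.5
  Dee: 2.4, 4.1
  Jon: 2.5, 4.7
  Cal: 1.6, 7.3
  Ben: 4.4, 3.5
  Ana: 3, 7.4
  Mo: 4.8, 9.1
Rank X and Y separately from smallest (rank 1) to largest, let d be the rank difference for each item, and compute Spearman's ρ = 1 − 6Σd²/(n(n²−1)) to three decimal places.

0.214

Ranks of variable 1: 4, 2, 3, 1, 6, 5, 7
Ranks of variable 2: 7, 2, 3, 4, 1, 5, 6
d = r₁ − r₂: -3, 0, 0, -3, 5, 0, 1
d²: 9, 0, 0, 9, 25, 0, 1; Σd² = 44
ρ = 1 − 6·44/(7·48) = 1 − 264/336 = 0.214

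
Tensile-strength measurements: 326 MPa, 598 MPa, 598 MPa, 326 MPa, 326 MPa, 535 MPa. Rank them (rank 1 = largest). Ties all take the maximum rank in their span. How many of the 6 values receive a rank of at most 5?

Sorted (descending): 598, 598, 535, 326, 326, 326
The 2 values of 598 occupy positions 1–2 → each gets rank 2.
The 3 values of 326 occupy positions 4–6 → each gets rank 6.
Ranks ≤ 5: {2, 2, 3} → 3 values.

3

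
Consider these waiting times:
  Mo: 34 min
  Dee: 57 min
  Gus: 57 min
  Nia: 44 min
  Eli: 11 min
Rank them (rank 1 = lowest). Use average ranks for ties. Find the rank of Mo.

Sorted (ascending): 11, 34, 44, 57, 57
The 2 values of 57 occupy positions 4–5 → average rank (4+5)/2 = 4.5.
Mo has value 34 min → rank 2.

2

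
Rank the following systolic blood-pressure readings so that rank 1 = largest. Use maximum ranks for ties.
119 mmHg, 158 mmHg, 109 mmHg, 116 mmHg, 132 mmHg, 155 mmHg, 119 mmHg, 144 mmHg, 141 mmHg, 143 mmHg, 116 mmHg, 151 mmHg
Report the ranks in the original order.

Sorted (descending): 158, 155, 151, 144, 143, 141, 132, 119, 119, 116, 116, 109
The 2 values of 119 occupy positions 8–9 → each gets rank 9.
The 2 values of 116 occupy positions 10–11 → each gets rank 11.

9, 1, 12, 11, 7, 2, 9, 4, 6, 5, 11, 3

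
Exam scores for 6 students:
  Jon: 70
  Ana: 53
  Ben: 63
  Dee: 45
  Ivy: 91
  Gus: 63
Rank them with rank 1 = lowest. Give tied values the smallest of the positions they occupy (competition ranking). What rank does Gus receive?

3

Sorted (ascending): 45, 53, 63, 63, 70, 91
The 2 values of 63 occupy positions 3–4 → each gets rank 3.
Gus has value 63 → rank 3.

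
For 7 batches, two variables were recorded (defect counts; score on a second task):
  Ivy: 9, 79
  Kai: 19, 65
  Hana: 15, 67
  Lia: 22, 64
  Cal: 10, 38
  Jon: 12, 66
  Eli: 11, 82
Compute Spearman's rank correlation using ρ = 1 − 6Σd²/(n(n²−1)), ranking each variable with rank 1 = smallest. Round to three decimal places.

Ranks of variable 1: 1, 6, 5, 7, 2, 4, 3
Ranks of variable 2: 6, 3, 5, 2, 1, 4, 7
d = r₁ − r₂: -5, 3, 0, 5, 1, 0, -4
d²: 25, 9, 0, 25, 1, 0, 16; Σd² = 76
ρ = 1 − 6·76/(7·48) = 1 − 456/336 = -0.357

-0.357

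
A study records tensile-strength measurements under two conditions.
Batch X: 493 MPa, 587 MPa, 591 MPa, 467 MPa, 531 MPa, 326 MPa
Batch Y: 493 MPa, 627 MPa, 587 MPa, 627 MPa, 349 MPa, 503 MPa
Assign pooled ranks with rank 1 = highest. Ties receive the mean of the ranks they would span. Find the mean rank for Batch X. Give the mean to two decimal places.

7.33

Sorted (descending): 627, 627, 591, 587, 587, 531, 503, 493, 493, 467, 349, 326
The 2 values of 627 occupy positions 1–2 → average rank (1+2)/2 = 1.5.
The 2 values of 587 occupy positions 4–5 → average rank (4+5)/2 = 4.5.
The 2 values of 493 occupy positions 8–9 → average rank (8+9)/2 = 8.5.
Batch X values → pooled ranks: 493→8.5, 587→4.5, 591→3, 467→10, 531→6, 326→12
Mean rank = (8.5 + 4.5 + 3 + 10 + 6 + 12) / 6 = 7.33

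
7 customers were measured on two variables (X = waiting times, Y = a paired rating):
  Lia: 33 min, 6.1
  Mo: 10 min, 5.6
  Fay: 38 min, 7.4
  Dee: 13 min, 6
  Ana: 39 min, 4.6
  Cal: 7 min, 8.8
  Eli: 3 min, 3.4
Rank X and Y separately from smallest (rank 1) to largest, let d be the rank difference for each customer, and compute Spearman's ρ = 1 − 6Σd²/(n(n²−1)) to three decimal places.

Ranks of variable 1: 5, 3, 6, 4, 7, 2, 1
Ranks of variable 2: 5, 3, 6, 4, 2, 7, 1
d = r₁ − r₂: 0, 0, 0, 0, 5, -5, 0
d²: 0, 0, 0, 0, 25, 25, 0; Σd² = 50
ρ = 1 − 6·50/(7·48) = 1 − 300/336 = 0.107

0.107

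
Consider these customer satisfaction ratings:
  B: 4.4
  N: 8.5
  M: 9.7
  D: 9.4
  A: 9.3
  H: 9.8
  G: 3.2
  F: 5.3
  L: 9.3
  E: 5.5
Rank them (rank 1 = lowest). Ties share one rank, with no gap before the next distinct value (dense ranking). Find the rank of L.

6

Sorted (ascending): 3.2, 4.4, 5.3, 5.5, 8.5, 9.3, 9.3, 9.4, 9.7, 9.8
The 2 values of 9.3 share dense rank 6.
Remaining distinct values take the next consecutive integers.
L has value 9.3 → rank 6.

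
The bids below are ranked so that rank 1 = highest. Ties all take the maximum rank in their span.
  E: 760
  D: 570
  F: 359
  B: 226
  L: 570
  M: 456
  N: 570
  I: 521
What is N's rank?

4

Sorted (descending): 760, 570, 570, 570, 521, 456, 359, 226
The 3 values of 570 occupy positions 2–4 → each gets rank 4.
N has value 570 → rank 4.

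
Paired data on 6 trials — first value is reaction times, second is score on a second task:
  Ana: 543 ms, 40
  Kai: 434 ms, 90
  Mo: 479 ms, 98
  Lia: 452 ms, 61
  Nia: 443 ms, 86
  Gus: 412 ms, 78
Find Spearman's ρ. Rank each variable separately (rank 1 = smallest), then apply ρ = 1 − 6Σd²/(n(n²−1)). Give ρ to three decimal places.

Ranks of variable 1: 6, 2, 5, 4, 3, 1
Ranks of variable 2: 1, 5, 6, 2, 4, 3
d = r₁ − r₂: 5, -3, -1, 2, -1, -2
d²: 25, 9, 1, 4, 1, 4; Σd² = 44
ρ = 1 − 6·44/(6·35) = 1 − 264/210 = -0.257

-0.257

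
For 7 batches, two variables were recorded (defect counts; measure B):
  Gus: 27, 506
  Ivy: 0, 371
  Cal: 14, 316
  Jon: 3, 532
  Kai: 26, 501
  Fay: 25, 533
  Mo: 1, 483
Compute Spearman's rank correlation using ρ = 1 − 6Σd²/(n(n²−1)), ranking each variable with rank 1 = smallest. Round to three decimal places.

0.429

Ranks of variable 1: 7, 1, 4, 3, 6, 5, 2
Ranks of variable 2: 5, 2, 1, 6, 4, 7, 3
d = r₁ − r₂: 2, -1, 3, -3, 2, -2, -1
d²: 4, 1, 9, 9, 4, 4, 1; Σd² = 32
ρ = 1 − 6·32/(7·48) = 1 − 192/336 = 0.429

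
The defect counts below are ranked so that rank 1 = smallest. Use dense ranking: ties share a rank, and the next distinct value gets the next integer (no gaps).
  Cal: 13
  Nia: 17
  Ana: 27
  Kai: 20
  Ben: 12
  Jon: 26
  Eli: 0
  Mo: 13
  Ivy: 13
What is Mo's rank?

3

Sorted (ascending): 0, 12, 13, 13, 13, 17, 20, 26, 27
The 3 values of 13 share dense rank 3.
Remaining distinct values take the next consecutive integers.
Mo has value 13 → rank 3.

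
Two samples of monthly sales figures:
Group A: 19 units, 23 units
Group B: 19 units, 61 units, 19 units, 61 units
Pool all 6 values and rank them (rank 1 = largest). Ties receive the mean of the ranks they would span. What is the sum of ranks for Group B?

13

Sorted (descending): 61, 61, 23, 19, 19, 19
The 2 values of 61 occupy positions 1–2 → average rank (1+2)/2 = 1.5.
The 3 values of 19 occupy positions 4–6 → average rank 5.
Group B values → pooled ranks: 19→5, 61→1.5, 19→5, 61→1.5
Rank sum = 5 + 1.5 + 5 + 1.5 = 13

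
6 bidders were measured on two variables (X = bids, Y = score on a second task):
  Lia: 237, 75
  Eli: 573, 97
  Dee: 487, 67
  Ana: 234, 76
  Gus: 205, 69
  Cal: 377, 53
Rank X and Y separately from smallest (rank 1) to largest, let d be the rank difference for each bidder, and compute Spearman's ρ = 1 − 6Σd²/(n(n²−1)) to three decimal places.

0.086

Ranks of variable 1: 3, 6, 5, 2, 1, 4
Ranks of variable 2: 4, 6, 2, 5, 3, 1
d = r₁ − r₂: -1, 0, 3, -3, -2, 3
d²: 1, 0, 9, 9, 4, 9; Σd² = 32
ρ = 1 − 6·32/(6·35) = 1 − 192/210 = 0.086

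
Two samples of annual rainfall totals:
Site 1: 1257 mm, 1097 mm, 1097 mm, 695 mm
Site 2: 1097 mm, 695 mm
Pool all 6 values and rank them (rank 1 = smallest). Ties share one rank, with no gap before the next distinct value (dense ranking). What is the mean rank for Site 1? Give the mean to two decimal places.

2.00

Sorted (ascending): 695, 695, 1097, 1097, 1097, 1257
The 2 values of 695 share dense rank 1.
The 3 values of 1097 share dense rank 2.
Remaining distinct values take the next consecutive integers.
Site 1 values → pooled ranks: 1257→3, 1097→2, 1097→2, 695→1
Mean rank = (3 + 2 + 2 + 1) / 4 = 2.00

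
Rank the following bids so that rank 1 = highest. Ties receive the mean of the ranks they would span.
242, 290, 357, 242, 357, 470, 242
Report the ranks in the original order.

6, 4, 2.5, 6, 2.5, 1, 6

Sorted (descending): 470, 357, 357, 290, 242, 242, 242
The 2 values of 357 occupy positions 2–3 → average rank (2+3)/2 = 2.5.
The 3 values of 242 occupy positions 5–7 → average rank 6.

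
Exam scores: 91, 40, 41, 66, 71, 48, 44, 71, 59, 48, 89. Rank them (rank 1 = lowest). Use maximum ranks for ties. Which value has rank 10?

Sorted (ascending): 40, 41, 44, 48, 48, 59, 66, 71, 71, 89, 91
The 2 values of 48 occupy positions 4–5 → each gets rank 5.
The 2 values of 71 occupy positions 8–9 → each gets rank 9.
Rank 10 → value 89.

89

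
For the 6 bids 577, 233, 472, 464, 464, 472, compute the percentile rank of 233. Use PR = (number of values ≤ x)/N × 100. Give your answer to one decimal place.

N = 6.
Strictly below 233: 0. Equal to 233: 1.
PR = 1/6 × 100 = 16.7

16.7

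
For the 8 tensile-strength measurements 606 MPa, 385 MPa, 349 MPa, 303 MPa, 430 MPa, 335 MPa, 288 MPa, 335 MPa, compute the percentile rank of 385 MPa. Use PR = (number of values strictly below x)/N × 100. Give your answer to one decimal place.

N = 8.
Strictly below 385: 5. Equal to 385: 1.
PR = 5/8 × 100 = 62.5

62.5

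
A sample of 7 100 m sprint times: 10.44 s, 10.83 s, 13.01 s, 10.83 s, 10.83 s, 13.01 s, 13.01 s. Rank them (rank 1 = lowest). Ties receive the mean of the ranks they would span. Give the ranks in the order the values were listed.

1, 3, 6, 3, 3, 6, 6

Sorted (ascending): 10.44, 10.83, 10.83, 10.83, 13.01, 13.01, 13.01
The 3 values of 10.83 occupy positions 2–4 → average rank 3.
The 3 values of 13.01 occupy positions 5–7 → average rank 6.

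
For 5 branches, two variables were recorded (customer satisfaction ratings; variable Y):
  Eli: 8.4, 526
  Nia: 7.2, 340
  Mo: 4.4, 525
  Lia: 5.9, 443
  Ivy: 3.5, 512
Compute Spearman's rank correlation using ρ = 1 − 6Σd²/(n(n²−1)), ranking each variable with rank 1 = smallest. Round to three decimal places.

Ranks of variable 1: 5, 4, 2, 3, 1
Ranks of variable 2: 5, 1, 4, 2, 3
d = r₁ − r₂: 0, 3, -2, 1, -2
d²: 0, 9, 4, 1, 4; Σd² = 18
ρ = 1 − 6·18/(5·24) = 1 − 108/120 = 0.100

0.100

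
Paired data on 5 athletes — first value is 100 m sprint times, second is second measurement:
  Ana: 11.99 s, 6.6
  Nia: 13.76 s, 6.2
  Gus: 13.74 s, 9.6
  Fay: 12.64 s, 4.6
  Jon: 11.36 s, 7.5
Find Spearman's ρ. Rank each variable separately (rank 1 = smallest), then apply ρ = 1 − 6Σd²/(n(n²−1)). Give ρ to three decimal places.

-0.200

Ranks of variable 1: 2, 5, 4, 3, 1
Ranks of variable 2: 3, 2, 5, 1, 4
d = r₁ − r₂: -1, 3, -1, 2, -3
d²: 1, 9, 1, 4, 9; Σd² = 24
ρ = 1 − 6·24/(5·24) = 1 − 144/120 = -0.200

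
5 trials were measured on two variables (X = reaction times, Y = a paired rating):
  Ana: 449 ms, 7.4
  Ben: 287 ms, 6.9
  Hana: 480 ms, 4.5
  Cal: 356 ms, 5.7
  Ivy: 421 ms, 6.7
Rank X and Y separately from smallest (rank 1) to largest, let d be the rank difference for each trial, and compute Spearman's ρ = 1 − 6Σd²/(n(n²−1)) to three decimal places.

-0.300

Ranks of variable 1: 4, 1, 5, 2, 3
Ranks of variable 2: 5, 4, 1, 2, 3
d = r₁ − r₂: -1, -3, 4, 0, 0
d²: 1, 9, 16, 0, 0; Σd² = 26
ρ = 1 − 6·26/(5·24) = 1 − 156/120 = -0.300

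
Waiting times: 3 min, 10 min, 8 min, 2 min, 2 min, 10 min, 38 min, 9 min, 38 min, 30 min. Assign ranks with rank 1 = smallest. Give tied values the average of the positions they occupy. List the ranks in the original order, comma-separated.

3, 6.5, 4, 1.5, 1.5, 6.5, 9.5, 5, 9.5, 8

Sorted (ascending): 2, 2, 3, 8, 9, 10, 10, 30, 38, 38
The 2 values of 2 occupy positions 1–2 → average rank (1+2)/2 = 1.5.
The 2 values of 10 occupy positions 6–7 → average rank (6+7)/2 = 6.5.
The 2 values of 38 occupy positions 9–10 → average rank (9+10)/2 = 9.5.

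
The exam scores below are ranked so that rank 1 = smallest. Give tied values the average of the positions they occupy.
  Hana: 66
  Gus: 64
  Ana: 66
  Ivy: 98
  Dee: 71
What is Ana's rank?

2.5

Sorted (ascending): 64, 66, 66, 71, 98
The 2 values of 66 occupy positions 2–3 → average rank (2+3)/2 = 2.5.
Ana has value 66 → rank 2.5.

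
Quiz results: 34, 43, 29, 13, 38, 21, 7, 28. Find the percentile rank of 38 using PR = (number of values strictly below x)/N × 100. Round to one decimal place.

N = 8.
Strictly below 38: 6. Equal to 38: 1.
PR = 6/8 × 100 = 75.0

75.0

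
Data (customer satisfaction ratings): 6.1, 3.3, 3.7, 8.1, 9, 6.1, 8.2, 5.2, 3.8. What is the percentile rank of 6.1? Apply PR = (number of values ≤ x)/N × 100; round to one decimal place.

N = 9.
Strictly below 6.1: 4. Equal to 6.1: 2.
PR = 6/9 × 100 = 66.7

66.7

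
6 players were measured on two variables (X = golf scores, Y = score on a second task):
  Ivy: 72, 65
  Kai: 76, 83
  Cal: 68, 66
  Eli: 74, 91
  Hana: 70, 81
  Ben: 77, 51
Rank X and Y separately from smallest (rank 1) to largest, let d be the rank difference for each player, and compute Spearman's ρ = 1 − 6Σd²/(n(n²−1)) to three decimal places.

-0.086

Ranks of variable 1: 3, 5, 1, 4, 2, 6
Ranks of variable 2: 2, 5, 3, 6, 4, 1
d = r₁ − r₂: 1, 0, -2, -2, -2, 5
d²: 1, 0, 4, 4, 4, 25; Σd² = 38
ρ = 1 − 6·38/(6·35) = 1 − 228/210 = -0.086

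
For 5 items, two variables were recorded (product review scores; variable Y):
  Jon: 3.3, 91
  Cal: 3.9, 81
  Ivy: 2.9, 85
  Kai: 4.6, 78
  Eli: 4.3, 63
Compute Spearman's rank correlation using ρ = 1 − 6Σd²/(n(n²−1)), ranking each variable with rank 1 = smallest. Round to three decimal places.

Ranks of variable 1: 2, 3, 1, 5, 4
Ranks of variable 2: 5, 3, 4, 2, 1
d = r₁ − r₂: -3, 0, -3, 3, 3
d²: 9, 0, 9, 9, 9; Σd² = 36
ρ = 1 − 6·36/(5·24) = 1 − 216/120 = -0.800

-0.800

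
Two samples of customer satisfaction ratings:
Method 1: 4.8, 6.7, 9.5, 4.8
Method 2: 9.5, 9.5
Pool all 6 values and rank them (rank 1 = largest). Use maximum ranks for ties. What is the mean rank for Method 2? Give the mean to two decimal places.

Sorted (descending): 9.5, 9.5, 9.5, 6.7, 4.8, 4.8
The 3 values of 9.5 occupy positions 1–3 → each gets rank 3.
The 2 values of 4.8 occupy positions 5–6 → each gets rank 6.
Method 2 values → pooled ranks: 9.5→3, 9.5→3
Mean rank = (3 + 3) / 2 = 3.00

3.00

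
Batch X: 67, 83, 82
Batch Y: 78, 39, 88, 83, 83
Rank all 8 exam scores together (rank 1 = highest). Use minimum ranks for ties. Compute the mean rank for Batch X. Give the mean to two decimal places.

Sorted (descending): 88, 83, 83, 83, 82, 78, 67, 39
The 3 values of 83 occupy positions 2–4 → each gets rank 2.
Batch X values → pooled ranks: 67→7, 83→2, 82→5
Mean rank = (7 + 2 + 5) / 3 = 4.67

4.67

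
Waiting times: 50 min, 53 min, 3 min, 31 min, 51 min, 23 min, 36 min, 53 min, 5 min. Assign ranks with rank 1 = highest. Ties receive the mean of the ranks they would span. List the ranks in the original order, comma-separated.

Sorted (descending): 53, 53, 51, 50, 36, 31, 23, 5, 3
The 2 values of 53 occupy positions 1–2 → average rank (1+2)/2 = 1.5.

4, 1.5, 9, 6, 3, 7, 5, 1.5, 8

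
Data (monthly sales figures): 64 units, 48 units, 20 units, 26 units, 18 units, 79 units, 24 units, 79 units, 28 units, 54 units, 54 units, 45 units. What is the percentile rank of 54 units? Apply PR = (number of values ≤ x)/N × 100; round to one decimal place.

75.0

N = 12.
Strictly below 54: 7. Equal to 54: 2.
PR = 9/12 × 100 = 75.0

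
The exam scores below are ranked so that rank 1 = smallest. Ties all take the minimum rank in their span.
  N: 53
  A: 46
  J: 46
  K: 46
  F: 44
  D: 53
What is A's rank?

2

Sorted (ascending): 44, 46, 46, 46, 53, 53
The 3 values of 46 occupy positions 2–4 → each gets rank 2.
The 2 values of 53 occupy positions 5–6 → each gets rank 5.
A has value 46 → rank 2.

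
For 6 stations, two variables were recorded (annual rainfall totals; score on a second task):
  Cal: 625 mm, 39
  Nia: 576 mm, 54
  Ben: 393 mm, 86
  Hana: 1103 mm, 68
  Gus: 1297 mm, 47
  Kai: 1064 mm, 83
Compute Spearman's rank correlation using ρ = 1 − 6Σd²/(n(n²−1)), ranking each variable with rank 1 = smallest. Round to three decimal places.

Ranks of variable 1: 3, 2, 1, 5, 6, 4
Ranks of variable 2: 1, 3, 6, 4, 2, 5
d = r₁ − r₂: 2, -1, -5, 1, 4, -1
d²: 4, 1, 25, 1, 16, 1; Σd² = 48
ρ = 1 − 6·48/(6·35) = 1 − 288/210 = -0.371

-0.371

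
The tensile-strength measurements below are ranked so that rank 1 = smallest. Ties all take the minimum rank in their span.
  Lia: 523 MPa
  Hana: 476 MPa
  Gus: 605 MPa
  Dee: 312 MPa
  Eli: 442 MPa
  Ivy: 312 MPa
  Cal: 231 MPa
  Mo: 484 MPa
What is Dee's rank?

2

Sorted (ascending): 231, 312, 312, 442, 476, 484, 523, 605
The 2 values of 312 occupy positions 2–3 → each gets rank 2.
Dee has value 312 MPa → rank 2.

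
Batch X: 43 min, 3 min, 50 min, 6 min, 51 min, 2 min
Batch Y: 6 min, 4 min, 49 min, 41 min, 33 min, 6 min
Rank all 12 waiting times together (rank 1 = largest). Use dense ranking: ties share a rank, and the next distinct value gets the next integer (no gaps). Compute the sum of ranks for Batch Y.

Sorted (descending): 51, 50, 49, 43, 41, 33, 6, 6, 6, 4, 3, 2
The 3 values of 6 share dense rank 7.
Remaining distinct values take the next consecutive integers.
Batch Y values → pooled ranks: 6→7, 4→8, 49→3, 41→5, 33→6, 6→7
Rank sum = 7 + 8 + 3 + 5 + 6 + 7 = 36

36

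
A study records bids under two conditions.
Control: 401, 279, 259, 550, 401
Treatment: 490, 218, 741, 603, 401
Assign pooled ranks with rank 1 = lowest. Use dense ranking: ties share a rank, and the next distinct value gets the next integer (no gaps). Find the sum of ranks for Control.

Sorted (ascending): 218, 259, 279, 401, 401, 401, 490, 550, 603, 741
The 3 values of 401 share dense rank 4.
Remaining distinct values take the next consecutive integers.
Control values → pooled ranks: 401→4, 279→3, 259→2, 550→6, 401→4
Rank sum = 4 + 3 + 2 + 6 + 4 = 19

19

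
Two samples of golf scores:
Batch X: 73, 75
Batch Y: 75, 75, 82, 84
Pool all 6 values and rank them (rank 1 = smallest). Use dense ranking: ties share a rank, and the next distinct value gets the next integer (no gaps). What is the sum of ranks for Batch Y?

11

Sorted (ascending): 73, 75, 75, 75, 82, 84
The 3 values of 75 share dense rank 2.
Remaining distinct values take the next consecutive integers.
Batch Y values → pooled ranks: 75→2, 75→2, 82→3, 84→4
Rank sum = 2 + 2 + 3 + 4 = 11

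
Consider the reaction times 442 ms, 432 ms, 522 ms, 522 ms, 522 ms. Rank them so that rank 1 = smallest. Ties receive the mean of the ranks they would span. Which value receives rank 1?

Sorted (ascending): 432, 442, 522, 522, 522
The 3 values of 522 occupy positions 3–5 → average rank 4.
Rank 1 → value 432.

432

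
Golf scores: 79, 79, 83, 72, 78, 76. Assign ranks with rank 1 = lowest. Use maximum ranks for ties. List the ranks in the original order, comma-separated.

Sorted (ascending): 72, 76, 78, 79, 79, 83
The 2 values of 79 occupy positions 4–5 → each gets rank 5.

5, 5, 6, 1, 3, 2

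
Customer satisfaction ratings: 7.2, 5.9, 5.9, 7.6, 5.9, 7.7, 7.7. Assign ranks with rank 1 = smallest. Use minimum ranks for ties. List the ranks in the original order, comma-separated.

4, 1, 1, 5, 1, 6, 6

Sorted (ascending): 5.9, 5.9, 5.9, 7.2, 7.6, 7.7, 7.7
The 3 values of 5.9 occupy positions 1–3 → each gets rank 1.
The 2 values of 7.7 occupy positions 6–7 → each gets rank 6.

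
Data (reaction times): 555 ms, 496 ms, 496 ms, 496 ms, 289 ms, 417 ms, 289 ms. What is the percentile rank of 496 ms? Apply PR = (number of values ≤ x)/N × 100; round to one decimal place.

N = 7.
Strictly below 496: 3. Equal to 496: 3.
PR = 6/7 × 100 = 85.7

85.7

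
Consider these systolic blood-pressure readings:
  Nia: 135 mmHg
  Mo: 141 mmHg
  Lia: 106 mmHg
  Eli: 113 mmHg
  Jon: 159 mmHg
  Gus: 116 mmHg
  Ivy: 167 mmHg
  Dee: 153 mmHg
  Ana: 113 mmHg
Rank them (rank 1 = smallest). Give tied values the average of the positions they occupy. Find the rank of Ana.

Sorted (ascending): 106, 113, 113, 116, 135, 141, 153, 159, 167
The 2 values of 113 occupy positions 2–3 → average rank (2+3)/2 = 2.5.
Ana has value 113 mmHg → rank 2.5.

2.5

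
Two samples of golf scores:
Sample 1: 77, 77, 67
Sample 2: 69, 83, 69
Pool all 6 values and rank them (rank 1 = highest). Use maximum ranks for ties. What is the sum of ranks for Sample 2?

Sorted (descending): 83, 77, 77, 69, 69, 67
The 2 values of 77 occupy positions 2–3 → each gets rank 3.
The 2 values of 69 occupy positions 4–5 → each gets rank 5.
Sample 2 values → pooled ranks: 69→5, 83→1, 69→5
Rank sum = 5 + 1 + 5 = 11

11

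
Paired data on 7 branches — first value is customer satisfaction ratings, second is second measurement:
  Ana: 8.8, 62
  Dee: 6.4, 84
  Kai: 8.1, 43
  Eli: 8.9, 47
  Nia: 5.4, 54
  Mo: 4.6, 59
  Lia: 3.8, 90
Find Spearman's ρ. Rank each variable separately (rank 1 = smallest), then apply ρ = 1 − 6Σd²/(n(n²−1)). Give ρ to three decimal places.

Ranks of variable 1: 6, 4, 5, 7, 3, 2, 1
Ranks of variable 2: 5, 6, 1, 2, 3, 4, 7
d = r₁ − r₂: 1, -2, 4, 5, 0, -2, -6
d²: 1, 4, 16, 25, 0, 4, 36; Σd² = 86
ρ = 1 − 6·86/(7·48) = 1 − 516/336 = -0.536

-0.536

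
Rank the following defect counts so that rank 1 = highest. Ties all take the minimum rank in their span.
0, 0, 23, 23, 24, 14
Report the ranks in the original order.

5, 5, 2, 2, 1, 4

Sorted (descending): 24, 23, 23, 14, 0, 0
The 2 values of 23 occupy positions 2–3 → each gets rank 2.
The 2 values of 0 occupy positions 5–6 → each gets rank 5.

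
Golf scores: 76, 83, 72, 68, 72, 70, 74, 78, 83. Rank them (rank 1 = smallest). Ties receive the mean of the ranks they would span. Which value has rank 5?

Sorted (ascending): 68, 70, 72, 72, 74, 76, 78, 83, 83
The 2 values of 72 occupy positions 3–4 → average rank (3+4)/2 = 3.5.
The 2 values of 83 occupy positions 8–9 → average rank (8+9)/2 = 8.5.
Rank 5 → value 74.

74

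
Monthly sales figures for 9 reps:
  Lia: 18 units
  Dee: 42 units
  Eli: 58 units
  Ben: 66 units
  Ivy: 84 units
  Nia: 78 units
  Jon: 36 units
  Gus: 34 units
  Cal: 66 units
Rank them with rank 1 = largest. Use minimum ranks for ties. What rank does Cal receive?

Sorted (descending): 84, 78, 66, 66, 58, 42, 36, 34, 18
The 2 values of 66 occupy positions 3–4 → each gets rank 3.
Cal has value 66 units → rank 3.

3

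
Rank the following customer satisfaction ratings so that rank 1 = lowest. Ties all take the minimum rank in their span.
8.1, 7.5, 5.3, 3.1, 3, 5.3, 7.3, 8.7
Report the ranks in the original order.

7, 6, 3, 2, 1, 3, 5, 8

Sorted (ascending): 3, 3.1, 5.3, 5.3, 7.3, 7.5, 8.1, 8.7
The 2 values of 5.3 occupy positions 3–4 → each gets rank 3.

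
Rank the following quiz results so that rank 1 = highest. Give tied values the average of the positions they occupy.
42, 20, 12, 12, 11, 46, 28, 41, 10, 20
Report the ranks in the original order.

2, 5.5, 7.5, 7.5, 9, 1, 4, 3, 10, 5.5

Sorted (descending): 46, 42, 41, 28, 20, 20, 12, 12, 11, 10
The 2 values of 20 occupy positions 5–6 → average rank (5+6)/2 = 5.5.
The 2 values of 12 occupy positions 7–8 → average rank (7+8)/2 = 7.5.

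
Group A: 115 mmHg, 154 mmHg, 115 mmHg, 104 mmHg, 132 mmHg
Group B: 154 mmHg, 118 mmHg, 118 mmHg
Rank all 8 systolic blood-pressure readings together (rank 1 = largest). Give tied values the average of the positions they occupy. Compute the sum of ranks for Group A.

25.5

Sorted (descending): 154, 154, 132, 118, 118, 115, 115, 104
The 2 values of 154 occupy positions 1–2 → average rank (1+2)/2 = 1.5.
The 2 values of 118 occupy positions 4–5 → average rank (4+5)/2 = 4.5.
The 2 values of 115 occupy positions 6–7 → average rank (6+7)/2 = 6.5.
Group A values → pooled ranks: 115→6.5, 154→1.5, 115→6.5, 104→8, 132→3
Rank sum = 6.5 + 1.5 + 6.5 + 8 + 3 = 25.5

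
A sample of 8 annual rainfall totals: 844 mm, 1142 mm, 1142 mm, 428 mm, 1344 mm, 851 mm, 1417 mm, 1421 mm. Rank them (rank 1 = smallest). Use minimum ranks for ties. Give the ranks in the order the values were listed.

Sorted (ascending): 428, 844, 851, 1142, 1142, 1344, 1417, 1421
The 2 values of 1142 occupy positions 4–5 → each gets rank 4.

2, 4, 4, 1, 6, 3, 7, 8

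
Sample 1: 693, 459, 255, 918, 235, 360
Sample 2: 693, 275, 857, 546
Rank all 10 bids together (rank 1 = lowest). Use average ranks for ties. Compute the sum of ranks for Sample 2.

25.5

Sorted (ascending): 235, 255, 275, 360, 459, 546, 693, 693, 857, 918
The 2 values of 693 occupy positions 7–8 → average rank (7+8)/2 = 7.5.
Sample 2 values → pooled ranks: 693→7.5, 275→3, 857→9, 546→6
Rank sum = 7.5 + 3 + 9 + 6 = 25.5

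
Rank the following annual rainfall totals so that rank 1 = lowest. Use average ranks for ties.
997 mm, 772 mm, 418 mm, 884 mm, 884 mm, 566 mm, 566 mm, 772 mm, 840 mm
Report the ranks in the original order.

Sorted (ascending): 418, 566, 566, 772, 772, 840, 884, 884, 997
The 2 values of 566 occupy positions 2–3 → average rank (2+3)/2 = 2.5.
The 2 values of 772 occupy positions 4–5 → average rank (4+5)/2 = 4.5.
The 2 values of 884 occupy positions 7–8 → average rank (7+8)/2 = 7.5.

9, 4.5, 1, 7.5, 7.5, 2.5, 2.5, 4.5, 6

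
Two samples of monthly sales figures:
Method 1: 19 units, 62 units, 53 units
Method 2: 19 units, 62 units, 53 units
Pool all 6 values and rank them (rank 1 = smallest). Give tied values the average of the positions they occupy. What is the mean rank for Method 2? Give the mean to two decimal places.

Sorted (ascending): 19, 19, 53, 53, 62, 62
The 2 values of 19 occupy positions 1–2 → average rank (1+2)/2 = 1.5.
The 2 values of 53 occupy positions 3–4 → average rank (3+4)/2 = 3.5.
The 2 values of 62 occupy positions 5–6 → average rank (5+6)/2 = 5.5.
Method 2 values → pooled ranks: 19→1.5, 62→5.5, 53→3.5
Mean rank = (1.5 + 5.5 + 3.5) / 3 = 3.50

3.50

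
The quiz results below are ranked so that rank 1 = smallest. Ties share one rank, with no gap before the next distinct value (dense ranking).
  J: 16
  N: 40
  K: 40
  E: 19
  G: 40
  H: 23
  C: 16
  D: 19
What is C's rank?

1

Sorted (ascending): 16, 16, 19, 19, 23, 40, 40, 40
The 2 values of 16 share dense rank 1.
The 2 values of 19 share dense rank 2.
The 3 values of 40 share dense rank 4.
Remaining distinct values take the next consecutive integers.
C has value 16 → rank 1.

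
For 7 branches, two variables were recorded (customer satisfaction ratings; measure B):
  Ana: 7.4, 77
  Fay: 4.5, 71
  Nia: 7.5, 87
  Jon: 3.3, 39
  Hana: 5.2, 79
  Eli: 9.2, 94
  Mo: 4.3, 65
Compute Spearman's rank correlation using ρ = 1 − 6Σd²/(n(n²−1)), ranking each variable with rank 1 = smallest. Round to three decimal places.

Ranks of variable 1: 5, 3, 6, 1, 4, 7, 2
Ranks of variable 2: 4, 3, 6, 1, 5, 7, 2
d = r₁ − r₂: 1, 0, 0, 0, -1, 0, 0
d²: 1, 0, 0, 0, 1, 0, 0; Σd² = 2
ρ = 1 − 6·2/(7·48) = 1 − 12/336 = 0.964

0.964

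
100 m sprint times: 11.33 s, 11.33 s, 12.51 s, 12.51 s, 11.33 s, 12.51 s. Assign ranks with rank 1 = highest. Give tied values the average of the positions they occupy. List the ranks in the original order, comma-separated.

Sorted (descending): 12.51, 12.51, 12.51, 11.33, 11.33, 11.33
The 3 values of 12.51 occupy positions 1–3 → average rank 2.
The 3 values of 11.33 occupy positions 4–6 → average rank 5.

5, 5, 2, 2, 5, 2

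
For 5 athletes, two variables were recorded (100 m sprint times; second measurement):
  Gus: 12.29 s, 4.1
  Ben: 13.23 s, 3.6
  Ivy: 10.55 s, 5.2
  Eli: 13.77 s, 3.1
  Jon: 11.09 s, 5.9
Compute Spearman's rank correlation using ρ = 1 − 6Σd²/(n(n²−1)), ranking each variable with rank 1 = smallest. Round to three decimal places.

Ranks of variable 1: 3, 4, 1, 5, 2
Ranks of variable 2: 3, 2, 4, 1, 5
d = r₁ − r₂: 0, 2, -3, 4, -3
d²: 0, 4, 9, 16, 9; Σd² = 38
ρ = 1 − 6·38/(5·24) = 1 − 228/120 = -0.900

-0.900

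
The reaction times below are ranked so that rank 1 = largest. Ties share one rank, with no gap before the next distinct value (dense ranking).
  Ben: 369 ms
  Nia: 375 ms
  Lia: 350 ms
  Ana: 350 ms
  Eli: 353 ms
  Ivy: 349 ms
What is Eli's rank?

Sorted (descending): 375, 369, 353, 350, 350, 349
The 2 values of 350 share dense rank 4.
Remaining distinct values take the next consecutive integers.
Eli has value 353 ms → rank 3.

3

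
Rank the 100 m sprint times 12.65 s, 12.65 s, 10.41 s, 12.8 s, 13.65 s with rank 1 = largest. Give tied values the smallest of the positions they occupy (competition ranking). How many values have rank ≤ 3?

Sorted (descending): 13.65, 12.8, 12.65, 12.65, 10.41
The 2 values of 12.65 occupy positions 3–4 → each gets rank 3.
Ranks ≤ 3: {1, 2, 3, 3} → 4 values.

4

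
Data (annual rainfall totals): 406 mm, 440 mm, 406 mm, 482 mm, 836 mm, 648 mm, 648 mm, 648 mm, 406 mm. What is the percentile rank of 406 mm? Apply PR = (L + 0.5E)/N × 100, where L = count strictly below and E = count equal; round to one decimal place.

N = 9.
Strictly below 406: 0. Equal to 406: 3.
PR = (0 + 0.5·3)/9 × 100 = 16.7

16.7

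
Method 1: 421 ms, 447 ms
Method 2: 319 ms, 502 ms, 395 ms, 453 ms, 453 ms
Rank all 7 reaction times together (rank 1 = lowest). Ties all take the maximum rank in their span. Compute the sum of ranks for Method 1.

Sorted (ascending): 319, 395, 421, 447, 453, 453, 502
The 2 values of 453 occupy positions 5–6 → each gets rank 6.
Method 1 values → pooled ranks: 421→3, 447→4
Rank sum = 3 + 4 = 7

7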